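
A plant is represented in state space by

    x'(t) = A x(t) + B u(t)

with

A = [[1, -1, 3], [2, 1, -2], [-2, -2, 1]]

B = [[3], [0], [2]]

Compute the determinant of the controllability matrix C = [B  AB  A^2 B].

AB = [[9], [2], [-4]]
A^2B = [[-5], [28], [-26]]
Controllability matrix C = [B  AB  A^2B] = [[3, 9, -5], [0, 2, 28], [2, -4, -26]]
Expanding along the first row, det(C) = 3·(2·(-26) - 28·(-4)) - 9·(0·(-26) - 28·2) + (-5)·(0·(-4) - 2·2) = 3·60 - 9·(-56) + (-5)·(-4) = 704
Since det(C) ≠ 0, rank(C) = 3 and the system is completely controllable.

704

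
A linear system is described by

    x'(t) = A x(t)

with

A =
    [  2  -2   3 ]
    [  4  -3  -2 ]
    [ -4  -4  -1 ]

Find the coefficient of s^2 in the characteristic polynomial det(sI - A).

Expand det(sI - A) for the 3×3 matrix.
p(s) = s^3 + 2s^2 + 7s + 118.
(Check: constant term = det(-A) = (-1)^3 det A = 118; coefficient of s^2 = -tr A = 2.)
The coefficient of s^2 is 2.

2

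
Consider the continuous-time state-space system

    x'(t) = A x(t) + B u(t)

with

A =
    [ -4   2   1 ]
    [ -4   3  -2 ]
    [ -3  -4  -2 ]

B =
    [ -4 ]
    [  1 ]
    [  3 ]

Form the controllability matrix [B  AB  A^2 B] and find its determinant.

AB = [[21], [13], [2]]
A^2B = [[-56], [-49], [-119]]
Controllability matrix C = [B  AB  A^2B] = [[-4, 21, -56], [1, 13, -49], [3, 2, -119]]
Expanding along the first row, det(C) = (-4)·(13·(-119) - (-49)·2) - 21·(1·(-119) - (-49)·3) + (-56)·(1·2 - 13·3) = (-4)·(-1449) - 21·28 + (-56)·(-37) = 7280
Since det(C) ≠ 0, rank(C) = 3 and the system is completely controllable.

7280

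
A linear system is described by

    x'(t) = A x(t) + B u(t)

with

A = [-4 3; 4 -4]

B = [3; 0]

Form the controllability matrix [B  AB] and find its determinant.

AB = [[-12], [12]]
Controllability matrix C = [B  AB] = [[3, -12], [0, 12]]
det(C) = 3·12 - (-12)·0 = 36 - 0 = 36
Since det(C) ≠ 0, rank(C) = 2 and the system is completely controllable.

36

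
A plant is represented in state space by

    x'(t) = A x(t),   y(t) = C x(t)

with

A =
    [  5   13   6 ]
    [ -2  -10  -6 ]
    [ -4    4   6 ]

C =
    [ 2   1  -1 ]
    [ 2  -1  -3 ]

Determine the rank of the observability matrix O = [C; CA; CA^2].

2

CA = [[12, 12, 0], [24, 24, 0]]
CA^2 = [[36, 36, 0], [72, 72, 0]]
Observability matrix O = [C; CA; CA^2] = [[2, 1, -1], [2, -1, -3], [12, 12, 0], [24, 24, 0], [36, 36, 0], [72, 72, 0]]
The columns c1, c2, c3 of O are linearly dependent: c1 - c2 + c3 = 0 (check each entry), so rank(O) ≤ 2.
The 2×2 minor from rows 1, 2, columns 1, 2 is 2·(-1) - 1·2 = -2 - 2 = -4 ≠ 0, so rank(O) = 2.
rank(O) = 2 < n = 3, so the pair (A, C) is not completely observable.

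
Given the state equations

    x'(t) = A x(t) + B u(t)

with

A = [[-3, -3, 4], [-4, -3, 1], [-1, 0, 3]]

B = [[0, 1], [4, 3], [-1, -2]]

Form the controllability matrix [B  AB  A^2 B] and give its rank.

AB = [[-16, -20], [-13, -15], [-3, -7]]
A^2B = [[75, 77], [100, 118], [7, -1]]
Controllability matrix C = [B  AB  A^2B] = [[0, 1, -16, -20, 75, 77], [4, 3, -13, -15, 100, 118], [-1, -2, -3, -7, 7, -1]]
Take the 3×3 submatrix of C formed by columns 1, 2, 3: [[0, 1, -16], [4, 3, -13], [-1, -2, -3]]. Its determinant is 0·(3·(-3) - (-13)·(-2)) - 1·(4·(-3) - (-13)·(-1)) + (-16)·(4·(-2) - 3·(-1)) = 0·(-35) - 1·(-25) + (-16)·(-5) = 105 ≠ 0.
So rank(C) ≥ 3; since C has 3 rows, rank(C) = 3.
rank(C) = 3 = n, so the pair (A, B) is completely controllable.

3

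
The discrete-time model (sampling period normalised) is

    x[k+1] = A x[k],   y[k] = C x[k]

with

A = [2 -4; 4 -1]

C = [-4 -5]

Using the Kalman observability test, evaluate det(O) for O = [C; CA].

CA = [[-28, 21]]
Observability matrix O = [C; CA] = [[-4, -5], [-28, 21]]
det(O) = (-4)·21 - (-5)·(-28) = -84 - 140 = -224
Since det(O) ≠ 0, rank(O) = 2 and the system is completely observable.

-224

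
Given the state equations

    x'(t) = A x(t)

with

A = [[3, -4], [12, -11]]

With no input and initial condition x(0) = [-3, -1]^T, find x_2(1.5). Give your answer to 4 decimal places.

-0.1589

det(sI - A) = s^2 - (tr A)s + det A, with tr A = 3 + (-11) = -8 and det A = 3·(-11) - (-4)·12 = -33 - (-48) = 15.
So p(s) = det(sI - A) = s^2 + 8s + 15.
Factor s^2 + 8s + 15: two numbers with sum -8 and product 15 are -3 and -5, so s^2 + 8s + 15 = (s + 3)(s + 5).
Hence p(s) = (s + 3) (s + 5), with roots -5, -3.
The eigenvalues -5, -3 are distinct and real, so A is diagonalisable and x(t) = e^{At} x(0) = V diag(e^{λ_i t}) V^{-1} x(0), where the columns of V are the eigenvectors.
λ = -5: A - (-5)I = [[8, -4], [12, -6]]. Row 1 gives 8·v1 + (-4)·v2 = 0, so take v_1 = [1, 2]^T.
λ = -3: A - (-3)I = [[6, -4], [12, -8]]. Row 1 gives 6·v1 + (-4)·v2 = 0, so take v_2 = [2, 3]^T.
V = [v_1 v_2] = [[1, 2], [2, 3]] has det V = -1, so V^{-1} = adj(V)/det V = [[-3, 2], [2, -1]].
Modal coordinates z(0) = V^{-1} x(0): (-3)·(-3) + 2·(-1) = 7; 2·(-3) + (-1)·(-1) = -5; so z(0) = [7, -5]^T.
x_2(t) = Σ_i (v_i)_2 · z_i(0) · e^{λ_i t} (row 2 of V times the modal terms).
x_2(1.5) = 2·7·e^{-5·1.5} + 3·(-5)·e^{-3·1.5} = 14·0.000553 + (-15)·0.011109 = -0.1589.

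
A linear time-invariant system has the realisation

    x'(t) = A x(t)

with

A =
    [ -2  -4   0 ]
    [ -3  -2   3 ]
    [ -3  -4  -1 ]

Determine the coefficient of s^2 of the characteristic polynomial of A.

5

Expand det(sI - A) for the 3×3 matrix.
p(s) = s^3 + 5s^2 + 8s - 20.
(Check: constant term = det(-A) = (-1)^3 det A = -20; coefficient of s^2 = -tr A = 5.)
The coefficient of s^2 is 5.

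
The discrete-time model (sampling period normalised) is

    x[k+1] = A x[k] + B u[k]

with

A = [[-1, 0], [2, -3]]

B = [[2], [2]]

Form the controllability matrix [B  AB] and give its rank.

1

AB = [[-2], [-2]]
Controllability matrix C = [B  AB] = [[2, -2], [2, -2]]
Every column of C is a scalar multiple of column 1 = [2, 2] (multipliers 1, -1), so the columns span a one-dimensional space.
C ≠ 0, hence rank(C) = 1.
rank(C) = 1 < n = 2, so the pair (A, B) is not completely controllable.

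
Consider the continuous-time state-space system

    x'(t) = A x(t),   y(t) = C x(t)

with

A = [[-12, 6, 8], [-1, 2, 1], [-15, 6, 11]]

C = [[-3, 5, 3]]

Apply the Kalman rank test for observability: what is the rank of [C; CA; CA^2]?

CA = [[-14, 10, 14]]
CA^2 = [[-52, 20, 52]]
Observability matrix O = [C; CA; CA^2] = [[-3, 5, 3], [-14, 10, 14], [-52, 20, 52]]
The columns c1, c2, c3 of O are linearly dependent: c1 + c3 = 0 (check each entry), so rank(O) ≤ 2.
The 2×2 minor from rows 1, 2, columns 1, 2 is (-3)·10 - 5·(-14) = -30 - (-70) = 40 ≠ 0, so rank(O) = 2.
rank(O) = 2 < n = 3, so the pair (A, C) is not completely observable.

2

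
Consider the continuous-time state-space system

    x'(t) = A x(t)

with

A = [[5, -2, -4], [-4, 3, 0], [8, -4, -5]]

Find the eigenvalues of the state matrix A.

det(sI - A) = s^3 - (tr A)s^2 + (M11 + M22 + M33)s - det A, where Mii is the 2×2 principal minor of A obtained by deleting row i and column i.
tr A = 5 + 3 + (-5) = 3; M11 = 3·(-5) - 0·(-4) = -15 - 0 = -15; M22 = 5·(-5) - (-4)·8 = -25 - (-32) = 7; M33 = 5·3 - (-2)·(-4) = 15 - 8 = 7; sum of minors = -1.
det A = 5·(3·(-5) - 0·(-4)) - (-2)·((-4)·(-5) - 0·8) + (-4)·((-4)·(-4) - 3·8) = 5·(-15) - (-2)·20 + (-4)·(-8) = -3.
So p(s) = det(sI - A) = s^3 - 3s^2 - s + 3.
Rational-root test: any integer root divides 3. Testing small divisors, s = -1 works: p(-1) = -1 + (-3) + 1 + 3 = 0, so (s + 1) is a factor.
Dividing, p(s) = (s + 1)(s^2 - 4s + 3).
Factor s^2 - 4s + 3: two numbers with sum 4 and product 3 are 3 and 1, so s^2 - 4s + 3 = (s - 3)(s - 1).
Hence p(s) = (s - 3) (s - 1) (s + 1), with roots -1, 1, 3.
At least one eigenvalue has non-negative real part, so the system is not asymptotically stable.

-1, 1, 3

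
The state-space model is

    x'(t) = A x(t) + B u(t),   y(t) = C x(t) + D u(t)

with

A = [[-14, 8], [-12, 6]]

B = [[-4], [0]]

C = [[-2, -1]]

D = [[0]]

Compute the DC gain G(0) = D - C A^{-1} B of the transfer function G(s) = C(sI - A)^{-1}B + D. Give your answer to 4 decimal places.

G(0) = C(-A)^{-1}B + D = -C A^{-1} B + D.
det A = 12, so A^{-1} = (1/12)·adj(A) = [[1/2, -2/3], [1, -7/6]]
A^{-1} B = [-2, -4]^T
C A^{-1} B = 8
G(0) = D - C A^{-1} B = 0 - (8) = -8

-8.0000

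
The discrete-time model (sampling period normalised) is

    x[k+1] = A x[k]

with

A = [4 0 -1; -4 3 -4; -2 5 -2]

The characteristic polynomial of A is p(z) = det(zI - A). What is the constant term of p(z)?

Expand det(zI - A) for the 3×3 matrix.
p(z) = z^3 - 5z^2 + 16z - 70.
(Check: constant term = det(-A) = (-1)^3 det A = -70; coefficient of z^2 = -tr A = -5.)
The constant term is -70.

-70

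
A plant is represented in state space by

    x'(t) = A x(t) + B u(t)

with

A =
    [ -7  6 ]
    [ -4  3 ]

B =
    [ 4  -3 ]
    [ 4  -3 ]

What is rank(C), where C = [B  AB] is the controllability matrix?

AB = [[-4, 3], [-4, 3]]
Controllability matrix C = [B  AB] = [[4, -3, -4, 3], [4, -3, -4, 3]]
Every column of C is a scalar multiple of column 1 = [4, 4] (multipliers 1, -3/4, -1, 3/4), so the columns span a one-dimensional space.
C ≠ 0, hence rank(C) = 1.
rank(C) = 1 < n = 2, so the pair (A, B) is not completely controllable.

1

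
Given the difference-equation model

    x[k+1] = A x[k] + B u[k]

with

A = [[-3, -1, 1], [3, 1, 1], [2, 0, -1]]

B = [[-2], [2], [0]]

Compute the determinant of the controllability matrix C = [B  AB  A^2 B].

AB = [[4], [-4], [-4]]
A^2B = [[-12], [4], [12]]
Controllability matrix C = [B  AB  A^2B] = [[-2, 4, -12], [2, -4, 4], [0, -4, 12]]
Expanding along the first row, det(C) = (-2)·((-4)·12 - 4·(-4)) - 4·(2·12 - 4·0) + (-12)·(2·(-4) - (-4)·0) = (-2)·(-32) - 4·24 + (-12)·(-8) = 64
Since det(C) ≠ 0, rank(C) = 3 and the system is completely controllable.

64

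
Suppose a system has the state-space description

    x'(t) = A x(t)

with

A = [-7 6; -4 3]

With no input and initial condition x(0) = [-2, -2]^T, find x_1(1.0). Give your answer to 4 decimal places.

-0.7358

det(sI - A) = s^2 - (tr A)s + det A, with tr A = (-7) + 3 = -4 and det A = (-7)·3 - 6·(-4) = -21 - (-24) = 3.
So p(s) = det(sI - A) = s^2 + 4s + 3.
Factor s^2 + 4s + 3: two numbers with sum -4 and product 3 are -1 and -3, so s^2 + 4s + 3 = (s + 1)(s + 3).
Hence p(s) = (s + 1) (s + 3), with roots -3, -1.
The eigenvalues -3, -1 are distinct and real, so A is diagonalisable and x(t) = e^{At} x(0) = V diag(e^{λ_i t}) V^{-1} x(0), where the columns of V are the eigenvectors.
λ = -3: A - (-3)I = [[-4, 6], [-4, 6]]. Row 1 gives (-4)·v1 + 6·v2 = 0, so take v_1 = [-3, -2]^T.
λ = -1: A - (-1)I = [[-6, 6], [-4, 4]]. Row 1 gives (-6)·v1 + 6·v2 = 0, so take v_2 = [-1, -1]^T.
V = [v_1 v_2] = [[-3, -1], [-2, -1]] has det V = 1, so V^{-1} = adj(V)/det V = [[-1, 1], [2, -3]].
Modal coordinates z(0) = V^{-1} x(0): (-1)·(-2) + 1·(-2) = 0; 2·(-2) + (-3)·(-2) = 2; so z(0) = [0, 2]^T.
x_1(t) = Σ_i (v_i)_1 · z_i(0) · e^{λ_i t} (row 1 of V times the modal terms).
x_1(1.0) = (-3)·0·e^{-3·1.0} + (-1)·2·e^{-1·1.0} = 0·0.049787 + (-2)·0.367879 = -0.7358.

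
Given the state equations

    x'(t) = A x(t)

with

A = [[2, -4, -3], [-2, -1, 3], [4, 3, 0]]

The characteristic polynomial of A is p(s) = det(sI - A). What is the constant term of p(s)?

Expand det(sI - A) for the 3×3 matrix.
p(s) = s^3 - s^2 - 7s + 60.
(Check: constant term = det(-A) = (-1)^3 det A = 60; coefficient of s^2 = -tr A = -1.)
The constant term is 60.

60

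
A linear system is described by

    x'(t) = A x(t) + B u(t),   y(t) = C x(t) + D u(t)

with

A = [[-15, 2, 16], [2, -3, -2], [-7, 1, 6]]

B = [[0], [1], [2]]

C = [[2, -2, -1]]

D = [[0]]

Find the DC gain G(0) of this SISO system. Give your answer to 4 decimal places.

G(0) = C(-A)^{-1}B + D = -C A^{-1} B + D.
det A = -60, so A^{-1} = (1/-60)·adj(A) = [[4/15, -1/15, -11/15], [-1/30, -11/30, -1/30], [19/60, -1/60, -41/60]]
A^{-1} B = [-23/15, -13/30, -83/60]^T
C A^{-1} B = -49/60
G(0) = D - C A^{-1} B = 0 - (-49/60) = 49/60 ≈ 0.8167

0.8167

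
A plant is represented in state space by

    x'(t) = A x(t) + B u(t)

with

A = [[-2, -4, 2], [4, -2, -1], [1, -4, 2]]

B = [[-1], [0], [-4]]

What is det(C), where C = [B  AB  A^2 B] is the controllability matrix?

AB = [[-6], [0], [-9]]
A^2B = [[-6], [-15], [-24]]
Controllability matrix C = [B  AB  A^2B] = [[-1, -6, -6], [0, 0, -15], [-4, -9, -24]]
Expanding along the first row, det(C) = (-1)·(0·(-24) - (-15)·(-9)) - (-6)·(0·(-24) - (-15)·(-4)) + (-6)·(0·(-9) - 0·(-4)) = (-1)·(-135) - (-6)·(-60) + (-6)·0 = -225
Since det(C) ≠ 0, rank(C) = 3 and the system is completely controllable.

-225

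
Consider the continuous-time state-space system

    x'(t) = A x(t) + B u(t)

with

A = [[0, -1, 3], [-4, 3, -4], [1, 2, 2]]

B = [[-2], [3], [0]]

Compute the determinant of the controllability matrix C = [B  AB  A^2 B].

-659

AB = [[-3], [17], [4]]
A^2B = [[-5], [47], [39]]
Controllability matrix C = [B  AB  A^2B] = [[-2, -3, -5], [3, 17, 47], [0, 4, 39]]
Expanding along the first row, det(C) = (-2)·(17·39 - 47·4) - (-3)·(3·39 - 47·0) + (-5)·(3·4 - 17·0) = (-2)·475 - (-3)·117 + (-5)·12 = -659
Since det(C) ≠ 0, rank(C) = 3 and the system is completely controllable.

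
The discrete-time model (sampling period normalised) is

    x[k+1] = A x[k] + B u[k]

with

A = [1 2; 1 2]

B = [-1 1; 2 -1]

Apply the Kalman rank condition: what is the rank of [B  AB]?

AB = [[3, -1], [3, -1]]
Controllability matrix C = [B  AB] = [[-1, 1, 3, -1], [2, -1, 3, -1]]
Take the 2×2 submatrix of C formed by columns 1, 2: [[-1, 1], [2, -1]]. Its determinant is (-1)·(-1) - 1·2 = 1 - 2 = -1 ≠ 0.
So rank(C) ≥ 2; since C has 2 rows, rank(C) = 2.
rank(C) = 2 = n, so the pair (A, B) is completely controllable.

2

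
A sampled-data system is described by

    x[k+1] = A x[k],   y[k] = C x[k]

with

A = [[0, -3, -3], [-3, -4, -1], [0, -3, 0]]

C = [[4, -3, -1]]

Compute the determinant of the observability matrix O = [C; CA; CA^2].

-1764

CA = [[9, 3, -9]]
CA^2 = [[-9, -12, -30]]
Observability matrix O = [C; CA; CA^2] = [[4, -3, -1], [9, 3, -9], [-9, -12, -30]]
Expanding along the first row, det(O) = 4·(3·(-30) - (-9)·(-12)) - (-3)·(9·(-30) - (-9)·(-9)) + (-1)·(9·(-12) - 3·(-9)) = 4·(-198) - (-3)·(-351) + (-1)·(-81) = -1764
Since det(O) ≠ 0, rank(O) = 3 and the system is completely observable.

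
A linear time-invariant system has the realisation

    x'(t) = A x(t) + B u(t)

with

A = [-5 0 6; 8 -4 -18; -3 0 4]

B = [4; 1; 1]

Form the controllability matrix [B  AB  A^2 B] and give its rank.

AB = [[-14], [10], [-8]]
A^2B = [[22], [-8], [10]]
Controllability matrix C = [B  AB  A^2B] = [[4, -14, 22], [1, 10, -8], [1, -8, 10]]
The rows r1, r2, r3 of C are linearly dependent: -r1 + r2 + 3·r3 = 0 (check each entry), so rank(C) ≤ 2.
The 2×2 minor from rows 1, 2, columns 1, 2 is 4·10 - (-14)·1 = 40 - (-14) = 54 ≠ 0, so rank(C) = 2.
rank(C) = 2 < n = 3, so the pair (A, B) is not completely controllable.

2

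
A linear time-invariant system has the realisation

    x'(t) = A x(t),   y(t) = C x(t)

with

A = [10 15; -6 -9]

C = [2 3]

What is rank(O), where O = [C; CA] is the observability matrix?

CA = [[2, 3]]
Observability matrix O = [C; CA] = [[2, 3], [2, 3]]
Every row of O is a scalar multiple of row 1 = [2, 3] (multipliers 1, 1), so the rows span a one-dimensional space.
O ≠ 0, hence rank(O) = 1.
rank(O) = 1 < n = 2, so the pair (A, C) is not completely observable.

1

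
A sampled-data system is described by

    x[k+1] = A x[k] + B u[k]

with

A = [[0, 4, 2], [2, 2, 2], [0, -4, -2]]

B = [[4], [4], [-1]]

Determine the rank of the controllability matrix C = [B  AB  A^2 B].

2

AB = [[14], [14], [-14]]
A^2B = [[28], [28], [-28]]
Controllability matrix C = [B  AB  A^2B] = [[4, 14, 28], [4, 14, 28], [-1, -14, -28]]
The rows r1, r2, r3 of C are linearly dependent: -r1 + r2 = 0 (check each entry), so rank(C) ≤ 2.
The 2×2 minor from rows 1, 3, columns 1, 2 is 4·(-14) - 14·(-1) = -56 - (-14) = -42 ≠ 0, so rank(C) = 2.
rank(C) = 2 < n = 3, so the pair (A, B) is not completely controllable.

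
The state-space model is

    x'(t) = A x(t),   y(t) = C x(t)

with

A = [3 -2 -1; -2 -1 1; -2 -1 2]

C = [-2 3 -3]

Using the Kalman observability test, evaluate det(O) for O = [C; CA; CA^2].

CA = [[-6, 4, -1]]
CA^2 = [[-24, 9, 8]]
Observability matrix O = [C; CA; CA^2] = [[-2, 3, -3], [-6, 4, -1], [-24, 9, 8]]
Expanding along the first row, det(O) = (-2)·(4·8 - (-1)·9) - 3·((-6)·8 - (-1)·(-24)) + (-3)·((-6)·9 - 4·(-24)) = (-2)·41 - 3·(-72) + (-3)·42 = 8
Since det(O) ≠ 0, rank(O) = 3 and the system is completely observable.

8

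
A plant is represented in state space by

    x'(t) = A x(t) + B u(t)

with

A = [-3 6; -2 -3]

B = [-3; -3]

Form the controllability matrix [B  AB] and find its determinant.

AB = [[-9], [15]]
Controllability matrix C = [B  AB] = [[-3, -9], [-3, 15]]
det(C) = (-3)·15 - (-9)·(-3) = -45 - 27 = -72
Since det(C) ≠ 0, rank(C) = 2 and the system is completely controllable.

-72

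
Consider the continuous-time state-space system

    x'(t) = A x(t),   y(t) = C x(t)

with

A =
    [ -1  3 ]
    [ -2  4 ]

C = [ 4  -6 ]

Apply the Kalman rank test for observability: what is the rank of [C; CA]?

CA = [[8, -12]]
Observability matrix O = [C; CA] = [[4, -6], [8, -12]]
Every row of O is a scalar multiple of row 1 = [4, -6] (multipliers 1, 2), so the rows span a one-dimensional space.
O ≠ 0, hence rank(O) = 1.
rank(O) = 1 < n = 2, so the pair (A, C) is not completely observable.

1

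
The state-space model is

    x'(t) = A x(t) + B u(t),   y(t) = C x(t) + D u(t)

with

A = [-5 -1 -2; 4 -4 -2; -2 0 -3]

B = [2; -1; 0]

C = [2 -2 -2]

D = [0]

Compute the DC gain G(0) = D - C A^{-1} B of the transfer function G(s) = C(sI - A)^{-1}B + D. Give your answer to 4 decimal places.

0.8000

G(0) = C(-A)^{-1}B + D = -C A^{-1} B + D.
det A = -60, so A^{-1} = (1/-60)·adj(A) = [[-1/5, 1/20, 1/10], [-4/15, -11/60, 3/10], [2/15, -1/30, -2/5]]
A^{-1} B = [-9/20, -7/20, 3/10]^T
C A^{-1} B = -4/5
G(0) = D - C A^{-1} B = 0 - (-4/5) = 4/5 ≈ 0.8000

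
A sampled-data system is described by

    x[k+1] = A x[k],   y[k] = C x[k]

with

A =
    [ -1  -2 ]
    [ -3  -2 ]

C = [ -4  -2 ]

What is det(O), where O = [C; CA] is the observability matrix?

CA = [[10, 12]]
Observability matrix O = [C; CA] = [[-4, -2], [10, 12]]
det(O) = (-4)·12 - (-2)·10 = -48 - (-20) = -28
Since det(O) ≠ 0, rank(O) = 2 and the system is completely observable.

-28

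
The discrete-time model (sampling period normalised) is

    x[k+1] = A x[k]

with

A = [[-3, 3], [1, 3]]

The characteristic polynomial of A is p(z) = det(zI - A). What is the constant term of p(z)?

For a 2×2 matrix, det(zI - A) = z^2 - (tr A)z + det A.
tr A = 0, det A = -12.
So p(z) = z^2 - 12.
The constant term is -12.

-12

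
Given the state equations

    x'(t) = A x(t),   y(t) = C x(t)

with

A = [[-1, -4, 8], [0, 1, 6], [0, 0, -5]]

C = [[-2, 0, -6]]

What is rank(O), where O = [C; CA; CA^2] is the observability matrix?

CA = [[2, 8, 14]]
CA^2 = [[-2, 0, -6]]
Observability matrix O = [C; CA; CA^2] = [[-2, 0, -6], [2, 8, 14], [-2, 0, -6]]
The columns c1, c2, c3 of O are linearly dependent: -3·c1 - c2 + c3 = 0 (check each entry), so rank(O) ≤ 2.
The 2×2 minor from rows 1, 2, columns 1, 2 is (-2)·8 - 0·2 = -16 - 0 = -16 ≠ 0, so rank(O) = 2.
rank(O) = 2 < n = 3, so the pair (A, C) is not completely observable.

2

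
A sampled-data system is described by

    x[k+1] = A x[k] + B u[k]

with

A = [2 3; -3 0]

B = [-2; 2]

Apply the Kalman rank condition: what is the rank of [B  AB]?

2

AB = [[2], [6]]
Controllability matrix C = [B  AB] = [[-2, 2], [2, 6]]
det(C) = (-2)·6 - 2·2 = -12 - 4 = -16 ≠ 0, so rank(C) = 2.
rank(C) = 2 = n, so the pair (A, B) is completely controllable.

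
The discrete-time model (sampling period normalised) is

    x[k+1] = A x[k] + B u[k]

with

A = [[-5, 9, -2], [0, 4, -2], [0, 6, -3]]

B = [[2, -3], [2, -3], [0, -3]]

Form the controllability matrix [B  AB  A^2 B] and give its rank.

2

AB = [[8, -6], [8, -6], [12, -9]]
A^2B = [[8, -6], [8, -6], [12, -9]]
Controllability matrix C = [B  AB  A^2B] = [[2, -3, 8, -6, 8, -6], [2, -3, 8, -6, 8, -6], [0, -3, 12, -9, 12, -9]]
The rows r1, r2, r3 of C are linearly dependent: -r1 + r2 = 0 (check each entry), so rank(C) ≤ 2.
The 2×2 minor from rows 1, 3, columns 1, 2 is 2·(-3) - (-3)·0 = -6 - 0 = -6 ≠ 0, so rank(C) = 2.
rank(C) = 2 < n = 3, so the pair (A, B) is not completely controllable.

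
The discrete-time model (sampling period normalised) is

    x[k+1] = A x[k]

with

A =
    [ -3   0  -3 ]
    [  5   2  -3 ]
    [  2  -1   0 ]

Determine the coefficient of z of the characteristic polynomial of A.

-3

Expand det(zI - A) for the 3×3 matrix.
p(z) = z^3 + z^2 - 3z - 36.
(Check: constant term = det(-A) = (-1)^3 det A = -36; coefficient of z^2 = -tr A = 1.)
The coefficient of z is -3.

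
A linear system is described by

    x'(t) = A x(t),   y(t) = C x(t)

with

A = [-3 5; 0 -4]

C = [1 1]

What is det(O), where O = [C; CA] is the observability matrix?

4

CA = [[-3, 1]]
Observability matrix O = [C; CA] = [[1, 1], [-3, 1]]
det(O) = 1·1 - 1·(-3) = 1 - (-3) = 4
Since det(O) ≠ 0, rank(O) = 2 and the system is completely observable.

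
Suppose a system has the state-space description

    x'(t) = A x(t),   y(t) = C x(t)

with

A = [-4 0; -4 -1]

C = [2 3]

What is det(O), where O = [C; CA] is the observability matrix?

54

CA = [[-20, -3]]
Observability matrix O = [C; CA] = [[2, 3], [-20, -3]]
det(O) = 2·(-3) - 3·(-20) = -6 - (-60) = 54
Since det(O) ≠ 0, rank(O) = 2 and the system is completely observable.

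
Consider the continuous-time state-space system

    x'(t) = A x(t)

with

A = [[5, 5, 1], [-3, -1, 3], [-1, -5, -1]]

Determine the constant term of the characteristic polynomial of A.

Expand det(sI - A) for the 3×3 matrix.
p(s) = s^3 - 3s^2 + 22s - 64.
(Check: constant term = det(-A) = (-1)^3 det A = -64; coefficient of s^2 = -tr A = -3.)
The constant term is -64.

-64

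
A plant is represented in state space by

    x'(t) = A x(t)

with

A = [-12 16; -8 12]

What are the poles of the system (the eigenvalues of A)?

det(sI - A) = s^2 - (tr A)s + det A, with tr A = (-12) + 12 = 0 and det A = (-12)·12 - 16·(-8) = -144 - (-128) = -16.
So p(s) = det(sI - A) = s^2 - 16.
Factor s^2 - 16: two numbers with sum 0 and product -16 are 4 and -4, so s^2 - 16 = (s - 4)(s + 4).
Hence p(s) = (s - 4) (s + 4), with roots -4, 4.
At least one eigenvalue has non-negative real part, so the system is not asymptotically stable.

-4, 4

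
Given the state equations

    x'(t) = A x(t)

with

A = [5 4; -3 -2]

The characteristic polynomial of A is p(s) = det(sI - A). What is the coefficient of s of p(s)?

-3

For a 2×2 matrix, det(sI - A) = s^2 - (tr A)s + det A.
tr A = 3, det A = 2.
So p(s) = s^2 - 3s + 2.
The coefficient of s is -3.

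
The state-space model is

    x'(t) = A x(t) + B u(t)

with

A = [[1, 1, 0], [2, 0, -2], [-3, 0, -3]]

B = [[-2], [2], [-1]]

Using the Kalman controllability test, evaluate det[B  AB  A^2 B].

AB = [[0], [-2], [9]]
A^2B = [[-2], [-18], [-27]]
Controllability matrix C = [B  AB  A^2B] = [[-2, 0, -2], [2, -2, -18], [-1, 9, -27]]
Expanding along the first row, det(C) = (-2)·((-2)·(-27) - (-18)·9) - 0·(2·(-27) - (-18)·(-1)) + (-2)·(2·9 - (-2)·(-1)) = (-2)·216 - 0·(-72) + (-2)·16 = -464
Since det(C) ≠ 0, rank(C) = 3 and the system is completely controllable.

-464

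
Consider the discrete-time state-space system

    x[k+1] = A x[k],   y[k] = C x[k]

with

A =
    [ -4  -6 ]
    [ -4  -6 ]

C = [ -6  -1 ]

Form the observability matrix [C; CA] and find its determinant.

CA = [[28, 42]]
Observability matrix O = [C; CA] = [[-6, -1], [28, 42]]
det(O) = (-6)·42 - (-1)·28 = -252 - (-28) = -224
Since det(O) ≠ 0, rank(O) = 2 and the system is completely observable.

-224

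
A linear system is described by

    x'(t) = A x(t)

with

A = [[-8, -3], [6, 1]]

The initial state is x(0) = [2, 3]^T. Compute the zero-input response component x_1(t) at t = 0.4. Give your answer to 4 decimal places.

det(sI - A) = s^2 - (tr A)s + det A, with tr A = (-8) + 1 = -7 and det A = (-8)·1 - (-3)·6 = -8 - (-18) = 10.
So p(s) = det(sI - A) = s^2 + 7s + 10.
Factor s^2 + 7s + 10: two numbers with sum -7 and product 10 are -2 and -5, so s^2 + 7s + 10 = (s + 2)(s + 5).
Hence p(s) = (s + 2) (s + 5), with roots -5, -2.
The eigenvalues -5, -2 are distinct and real, so A is diagonalisable and x(t) = e^{At} x(0) = V diag(e^{λ_i t}) V^{-1} x(0), where the columns of V are the eigenvectors.
λ = -5: A - (-5)I = [[-3, -3], [6, 6]]. Row 1 gives (-3)·v1 + (-3)·v2 = 0, so take v_1 = [1, -1]^T.
λ = -2: A - (-2)I = [[-6, -3], [6, 3]]. Row 1 gives (-6)·v1 + (-3)·v2 = 0, so take v_2 = [1, -2]^T.
V = [v_1 v_2] = [[1, 1], [-1, -2]] has det V = -1, so V^{-1} = adj(V)/det V = [[2, 1], [-1, -1]].
Modal coordinates z(0) = V^{-1} x(0): 2·2 + 1·3 = 7; (-1)·2 + (-1)·3 = -5; so z(0) = [7, -5]^T.
x_1(t) = Σ_i (v_i)_1 · z_i(0) · e^{λ_i t} (row 1 of V times the modal terms).
x_1(0.4) = 1·7·e^{-5·0.4} + 1·(-5)·e^{-2·0.4} = 7·0.135335 + (-5)·0.449329 = -1.2993.

-1.2993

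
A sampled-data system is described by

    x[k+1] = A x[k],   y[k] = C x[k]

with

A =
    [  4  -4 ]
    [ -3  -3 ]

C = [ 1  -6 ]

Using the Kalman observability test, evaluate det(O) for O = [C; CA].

CA = [[22, 14]]
Observability matrix O = [C; CA] = [[1, -6], [22, 14]]
det(O) = 1·14 - (-6)·22 = 14 - (-132) = 146
Since det(O) ≠ 0, rank(O) = 2 and the system is completely observable.

146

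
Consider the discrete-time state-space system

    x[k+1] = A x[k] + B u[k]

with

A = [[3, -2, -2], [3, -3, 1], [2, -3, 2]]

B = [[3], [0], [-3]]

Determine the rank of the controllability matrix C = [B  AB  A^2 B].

3

AB = [[15], [6], [0]]
A^2B = [[33], [27], [12]]
Controllability matrix C = [B  AB  A^2B] = [[3, 15, 33], [0, 6, 27], [-3, 0, 12]]
det(C) = 3·(6·12 - 27·0) - 15·(0·12 - 27·(-3)) + 33·(0·0 - 6·(-3)) = 3·72 - 15·81 + 33·18 = -405 ≠ 0, so rank(C) = 3.
rank(C) = 3 = n, so the pair (A, B) is completely controllable.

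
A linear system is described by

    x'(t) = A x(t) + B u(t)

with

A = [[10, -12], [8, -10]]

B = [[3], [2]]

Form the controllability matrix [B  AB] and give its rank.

1

AB = [[6], [4]]
Controllability matrix C = [B  AB] = [[3, 6], [2, 4]]
Every column of C is a scalar multiple of column 1 = [3, 2] (multipliers 1, 2), so the columns span a one-dimensional space.
C ≠ 0, hence rank(C) = 1.
rank(C) = 1 < n = 2, so the pair (A, B) is not completely controllable.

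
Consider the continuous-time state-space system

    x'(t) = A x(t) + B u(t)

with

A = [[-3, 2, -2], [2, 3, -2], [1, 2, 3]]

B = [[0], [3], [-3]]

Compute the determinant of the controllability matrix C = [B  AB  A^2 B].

AB = [[12], [15], [-3]]
A^2B = [[0], [75], [33]]
Controllability matrix C = [B  AB  A^2B] = [[0, 12, 0], [3, 15, 75], [-3, -3, 33]]
Expanding along the first row, det(C) = 0·(15·33 - 75·(-3)) - 12·(3·33 - 75·(-3)) + 0·(3·(-3) - 15·(-3)) = 0·720 - 12·324 + 0·36 = -3888
Since det(C) ≠ 0, rank(C) = 3 and the system is completely controllable.

-3888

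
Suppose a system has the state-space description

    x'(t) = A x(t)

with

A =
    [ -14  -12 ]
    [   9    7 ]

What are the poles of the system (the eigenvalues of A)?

-5, -2

det(sI - A) = s^2 - (tr A)s + det A, with tr A = (-14) + 7 = -7 and det A = (-14)·7 - (-12)·9 = -98 - (-108) = 10.
So p(s) = det(sI - A) = s^2 + 7s + 10.
Factor s^2 + 7s + 10: two numbers with sum -7 and product 10 are -2 and -5, so s^2 + 7s + 10 = (s + 2)(s + 5).
Hence p(s) = (s + 2) (s + 5), with roots -5, -2.
All eigenvalues have negative real part, so the system is asymptotically stable.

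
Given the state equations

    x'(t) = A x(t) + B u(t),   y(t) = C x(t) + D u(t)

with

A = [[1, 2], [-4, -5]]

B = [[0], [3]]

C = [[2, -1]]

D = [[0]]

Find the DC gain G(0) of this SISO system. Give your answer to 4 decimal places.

5.0000

G(0) = C(-A)^{-1}B + D = -C A^{-1} B + D.
det A = 3, so A^{-1} = (1/3)·adj(A) = [[-5/3, -2/3], [4/3, 1/3]]
A^{-1} B = [-2, 1]^T
C A^{-1} B = -5
G(0) = D - C A^{-1} B = 0 - (-5) = 5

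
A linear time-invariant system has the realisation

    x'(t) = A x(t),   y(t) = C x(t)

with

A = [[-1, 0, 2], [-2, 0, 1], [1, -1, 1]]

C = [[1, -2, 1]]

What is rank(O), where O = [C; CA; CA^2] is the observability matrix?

CA = [[4, -1, 1]]
CA^2 = [[-1, -1, 8]]
Observability matrix O = [C; CA; CA^2] = [[1, -2, 1], [4, -1, 1], [-1, -1, 8]]
det(O) = 1·((-1)·8 - 1·(-1)) - (-2)·(4·8 - 1·(-1)) + 1·(4·(-1) - (-1)·(-1)) = 1·(-7) - (-2)·33 + 1·(-5) = 54 ≠ 0, so rank(O) = 3.
rank(O) = 3 = n, so the pair (A, C) is completely observable.

3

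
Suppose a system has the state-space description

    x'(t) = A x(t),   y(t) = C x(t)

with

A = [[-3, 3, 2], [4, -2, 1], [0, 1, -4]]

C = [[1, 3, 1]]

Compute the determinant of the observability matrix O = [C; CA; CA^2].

CA = [[9, -2, 1]]
CA^2 = [[-35, 32, 12]]
Observability matrix O = [C; CA; CA^2] = [[1, 3, 1], [9, -2, 1], [-35, 32, 12]]
Expanding along the first row, det(O) = 1·((-2)·12 - 1·32) - 3·(9·12 - 1·(-35)) + 1·(9·32 - (-2)·(-35)) = 1·(-56) - 3·143 + 1·218 = -267
Since det(O) ≠ 0, rank(O) = 3 and the system is completely observable.

-267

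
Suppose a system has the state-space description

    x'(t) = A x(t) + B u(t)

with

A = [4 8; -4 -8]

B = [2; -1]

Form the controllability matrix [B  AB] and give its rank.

1

AB = [[0], [0]]
Controllability matrix C = [B  AB] = [[2, 0], [-1, 0]]
Every column of C is a scalar multiple of column 1 = [2, -1] (multipliers 1, 0), so the columns span a one-dimensional space.
C ≠ 0, hence rank(C) = 1.
rank(C) = 1 < n = 2, so the pair (A, B) is not completely controllable.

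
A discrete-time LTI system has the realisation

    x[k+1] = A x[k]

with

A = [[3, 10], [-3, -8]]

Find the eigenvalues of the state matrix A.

det(zI - A) = z^2 - (tr A)z + det A, with tr A = 3 + (-8) = -5 and det A = 3·(-8) - 10·(-3) = -24 - (-30) = 6.
So p(z) = det(zI - A) = z^2 + 5z + 6.
Factor z^2 + 5z + 6: two numbers with sum -5 and product 6 are -2 and -3, so z^2 + 5z + 6 = (z + 2)(z + 3).
Hence p(z) = (z + 2) (z + 3), with roots -3, -2.

-3, -2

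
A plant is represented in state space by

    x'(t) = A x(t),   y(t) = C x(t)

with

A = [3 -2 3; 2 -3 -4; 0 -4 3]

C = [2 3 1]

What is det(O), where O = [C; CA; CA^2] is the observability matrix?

-5932

CA = [[12, -17, -3]]
CA^2 = [[2, 39, 95]]
Observability matrix O = [C; CA; CA^2] = [[2, 3, 1], [12, -17, -3], [2, 39, 95]]
Expanding along the first row, det(O) = 2·((-17)·95 - (-3)·39) - 3·(12·95 - (-3)·2) + 1·(12·39 - (-17)·2) = 2·(-1498) - 3·1146 + 1·502 = -5932
Since det(O) ≠ 0, rank(O) = 3 and the system is completely observable.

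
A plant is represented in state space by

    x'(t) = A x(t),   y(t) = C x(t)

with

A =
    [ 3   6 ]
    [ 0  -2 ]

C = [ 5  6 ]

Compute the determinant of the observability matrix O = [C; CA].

CA = [[15, 18]]
Observability matrix O = [C; CA] = [[5, 6], [15, 18]]
det(O) = 5·18 - 6·15 = 90 - 90 = 0
Since det(O) = 0, rank(O) < 2 and the system is not completely observable.

0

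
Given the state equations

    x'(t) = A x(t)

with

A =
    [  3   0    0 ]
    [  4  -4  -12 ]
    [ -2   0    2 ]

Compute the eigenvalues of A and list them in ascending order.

-4, 2, 3

det(sI - A) = s^3 - (tr A)s^2 + (M11 + M22 + M33)s - det A, where Mii is the 2×2 principal minor of A obtained by deleting row i and column i.
tr A = 3 + (-4) + 2 = 1; M11 = (-4)·2 - (-12)·0 = -8 - 0 = -8; M22 = 3·2 - 0·(-2) = 6 - 0 = 6; M33 = 3·(-4) - 0·4 = -12 - 0 = -12; sum of minors = -14.
det A = 3·((-4)·2 - (-12)·0) - 0·(4·2 - (-12)·(-2)) + 0·(4·0 - (-4)·(-2)) = 3·(-8) - 0·(-16) + 0·(-8) = -24.
So p(s) = det(sI - A) = s^3 - s^2 - 14s + 24.
Rational-root test: any integer root divides 24. Testing small divisors, s = 2 works: p(2) = 8 + (-4) + (-28) + 24 = 0, so (s - 2) is a factor.
Dividing, p(s) = (s - 2)(s^2 + s - 12).
Factor s^2 + s - 12: two numbers with sum -1 and product -12 are 3 and -4, so s^2 + s - 12 = (s - 3)(s + 4).
Hence p(s) = (s - 3) (s - 2) (s + 4), with roots -4, 2, 3.
At least one eigenvalue has non-negative real part, so the system is not asymptotically stable.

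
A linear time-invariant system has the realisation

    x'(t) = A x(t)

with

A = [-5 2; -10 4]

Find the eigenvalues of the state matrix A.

det(sI - A) = s^2 - (tr A)s + det A, with tr A = (-5) + 4 = -1 and det A = (-5)·4 - 2·(-10) = -20 - (-20) = 0.
So p(s) = det(sI - A) = s^2 + s.
Factor s^2 + s: two numbers with sum -1 and product 0 are 0 and -1, so s^2 + s = s(s + 1).
Hence p(s) = s (s + 1), with roots -1, 0.
At least one eigenvalue has non-negative real part, so the system is not asymptotically stable.

-1, 0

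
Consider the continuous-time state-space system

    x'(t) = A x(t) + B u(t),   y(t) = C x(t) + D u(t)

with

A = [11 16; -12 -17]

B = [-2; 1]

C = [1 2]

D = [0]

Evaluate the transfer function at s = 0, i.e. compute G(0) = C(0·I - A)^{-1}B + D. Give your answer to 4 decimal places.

1.6000

G(0) = C(-A)^{-1}B + D = -C A^{-1} B + D.
det A = 5, so A^{-1} = (1/5)·adj(A) = [[-17/5, -16/5], [12/5, 11/5]]
A^{-1} B = [18/5, -13/5]^T
C A^{-1} B = -8/5
G(0) = D - C A^{-1} B = 0 - (-8/5) = 8/5 ≈ 1.6000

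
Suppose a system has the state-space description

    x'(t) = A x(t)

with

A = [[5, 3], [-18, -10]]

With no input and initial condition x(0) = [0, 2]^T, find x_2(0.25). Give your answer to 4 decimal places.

det(sI - A) = s^2 - (tr A)s + det A, with tr A = 5 + (-10) = -5 and det A = 5·(-10) - 3·(-18) = -50 - (-54) = 4.
So p(s) = det(sI - A) = s^2 + 5s + 4.
Factor s^2 + 5s + 4: two numbers with sum -5 and product 4 are -1 and -4, so s^2 + 5s + 4 = (s + 1)(s + 4).
Hence p(s) = (s + 1) (s + 4), with roots -4, -1.
The eigenvalues -4, -1 are distinct and real, so A is diagonalisable and x(t) = e^{At} x(0) = V diag(e^{λ_i t}) V^{-1} x(0), where the columns of V are the eigenvectors.
λ = -4: A - (-4)I = [[9, 3], [-18, -6]]. Row 1 gives 9·v1 + 3·v2 = 0, so take v_1 = [-1, 3]^T.
λ = -1: A - (-1)I = [[6, 3], [-18, -9]]. Row 1 gives 6·v1 + 3·v2 = 0, so take v_2 = [1, -2]^T.
V = [v_1 v_2] = [[-1, 1], [3, -2]] has det V = -1, so V^{-1} = adj(V)/det V = [[2, 1], [3, 1]].
Modal coordinates z(0) = V^{-1} x(0): 2·0 + 1·2 = 2; 3·0 + 1·2 = 2; so z(0) = [2, 2]^T.
x_2(t) = Σ_i (v_i)_2 · z_i(0) · e^{λ_i t} (row 2 of V times the modal terms).
x_2(0.25) = 3·2·e^{-4·0.25} + (-2)·2·e^{-1·0.25} = 6·0.367879 + (-4)·0.778801 = -0.9079.

-0.9079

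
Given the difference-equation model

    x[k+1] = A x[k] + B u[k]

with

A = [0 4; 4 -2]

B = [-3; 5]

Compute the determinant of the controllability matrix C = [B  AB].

-34

AB = [[20], [-22]]
Controllability matrix C = [B  AB] = [[-3, 20], [5, -22]]
det(C) = (-3)·(-22) - 20·5 = 66 - 100 = -34
Since det(C) ≠ 0, rank(C) = 2 and the system is completely controllable.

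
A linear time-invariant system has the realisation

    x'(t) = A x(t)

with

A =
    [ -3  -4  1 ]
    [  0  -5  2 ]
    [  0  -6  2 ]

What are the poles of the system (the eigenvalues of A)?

-3, -2, -1

det(sI - A) = s^3 - (tr A)s^2 + (M11 + M22 + M33)s - det A, where Mii is the 2×2 principal minor of A obtained by deleting row i and column i.
tr A = (-3) + (-5) + 2 = -6; M11 = (-5)·2 - 2·(-6) = -10 - (-12) = 2; M22 = (-3)·2 - 1·0 = -6 - 0 = -6; M33 = (-3)·(-5) - (-4)·0 = 15 - 0 = 15; sum of minors = 11.
det A = (-3)·((-5)·2 - 2·(-6)) - (-4)·(0·2 - 2·0) + 1·(0·(-6) - (-5)·0) = (-3)·2 - (-4)·0 + 1·0 = -6.
So p(s) = det(sI - A) = s^3 + 6s^2 + 11s + 6.
Rational-root test: any integer root divides 6. Testing small divisors, s = -1 works: p(-1) = -1 + 6 + (-11) + 6 = 0, so (s + 1) is a factor.
Dividing, p(s) = (s + 1)(s^2 + 5s + 6).
Factor s^2 + 5s + 6: two numbers with sum -5 and product 6 are -2 and -3, so s^2 + 5s + 6 = (s + 2)(s + 3).
Hence p(s) = (s + 1) (s + 2) (s + 3), with roots -3, -2, -1.
All eigenvalues have negative real part, so the system is asymptotically stable.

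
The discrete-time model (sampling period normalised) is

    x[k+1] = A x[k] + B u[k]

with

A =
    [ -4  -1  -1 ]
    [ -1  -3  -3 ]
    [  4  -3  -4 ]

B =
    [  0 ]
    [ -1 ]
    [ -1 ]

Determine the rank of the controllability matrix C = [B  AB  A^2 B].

AB = [[2], [6], [7]]
A^2B = [[-21], [-41], [-38]]
Controllability matrix C = [B  AB  A^2B] = [[0, 2, -21], [-1, 6, -41], [-1, 7, -38]]
det(C) = 0·(6·(-38) - (-41)·7) - 2·((-1)·(-38) - (-41)·(-1)) + (-21)·((-1)·7 - 6·(-1)) = 0·59 - 2·(-3) + (-21)·(-1) = 27 ≠ 0, so rank(C) = 3.
rank(C) = 3 = n, so the pair (A, B) is completely controllable.

3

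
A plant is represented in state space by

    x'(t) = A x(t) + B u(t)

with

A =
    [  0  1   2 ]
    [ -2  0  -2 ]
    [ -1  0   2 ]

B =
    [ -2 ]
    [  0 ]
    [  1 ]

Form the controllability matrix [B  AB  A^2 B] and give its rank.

AB = [[2], [2], [4]]
A^2B = [[10], [-12], [6]]
Controllability matrix C = [B  AB  A^2B] = [[-2, 2, 10], [0, 2, -12], [1, 4, 6]]
det(C) = (-2)·(2·6 - (-12)·4) - 2·(0·6 - (-12)·1) + 10·(0·4 - 2·1) = (-2)·60 - 2·12 + 10·(-2) = -164 ≠ 0, so rank(C) = 3.
rank(C) = 3 = n, so the pair (A, B) is completely controllable.

3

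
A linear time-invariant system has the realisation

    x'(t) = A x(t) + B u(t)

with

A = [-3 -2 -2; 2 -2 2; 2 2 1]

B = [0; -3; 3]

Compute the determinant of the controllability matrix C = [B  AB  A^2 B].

AB = [[0], [12], [-3]]
A^2B = [[-18], [-30], [21]]
Controllability matrix C = [B  AB  A^2B] = [[0, 0, -18], [-3, 12, -30], [3, -3, 21]]
Expanding along the first row, det(C) = 0·(12·21 - (-30)·(-3)) - 0·((-3)·21 - (-30)·3) + (-18)·((-3)·(-3) - 12·3) = 0·162 - 0·27 + (-18)·(-27) = 486
Since det(C) ≠ 0, rank(C) = 3 and the system is completely controllable.

486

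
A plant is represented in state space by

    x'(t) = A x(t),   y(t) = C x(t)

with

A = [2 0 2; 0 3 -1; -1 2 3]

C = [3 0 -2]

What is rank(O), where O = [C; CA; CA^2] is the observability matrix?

3

CA = [[8, -4, 0]]
CA^2 = [[16, -12, 20]]
Observability matrix O = [C; CA; CA^2] = [[3, 0, -2], [8, -4, 0], [16, -12, 20]]
det(O) = 3·((-4)·20 - 0·(-12)) - 0·(8·20 - 0·16) + (-2)·(8·(-12) - (-4)·16) = 3·(-80) - 0·160 + (-2)·(-32) = -176 ≠ 0, so rank(O) = 3.
rank(O) = 3 = n, so the pair (A, C) is completely observable.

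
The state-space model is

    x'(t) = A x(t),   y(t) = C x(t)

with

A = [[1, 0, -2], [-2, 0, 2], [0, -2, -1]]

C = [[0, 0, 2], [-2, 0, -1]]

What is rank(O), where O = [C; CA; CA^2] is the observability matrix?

3

CA = [[0, -4, -2], [-2, 2, 5]]
CA^2 = [[8, 4, -6], [-6, -10, 3]]
Observability matrix O = [C; CA; CA^2] = [[0, 0, 2], [-2, 0, -1], [0, -4, -2], [-2, 2, 5], [8, 4, -6], [-6, -10, 3]]
Take the 3×3 submatrix of O formed by rows 1, 2, 3: [[0, 0, 2], [-2, 0, -1], [0, -4, -2]]. Its determinant is 0·(0·(-2) - (-1)·(-4)) - 0·((-2)·(-2) - (-1)·0) + 2·((-2)·(-4) - 0·0) = 0·(-4) - 0·4 + 2·8 = 16 ≠ 0.
So rank(O) ≥ 3; since O has 3 columns, rank(O) = 3.
rank(O) = 3 = n, so the pair (A, C) is completely observable.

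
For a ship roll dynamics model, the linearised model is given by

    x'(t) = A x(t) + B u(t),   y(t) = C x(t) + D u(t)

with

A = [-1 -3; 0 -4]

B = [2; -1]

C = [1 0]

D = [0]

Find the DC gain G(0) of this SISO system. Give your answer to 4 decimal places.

G(0) = C(-A)^{-1}B + D = -C A^{-1} B + D.
det A = 4, so A^{-1} = (1/4)·adj(A) = [[-1, 3/4], [0, -1/4]]
A^{-1} B = [-11/4, 1/4]^T
C A^{-1} B = -11/4
G(0) = D - C A^{-1} B = 0 - (-11/4) = 11/4 ≈ 2.7500

2.7500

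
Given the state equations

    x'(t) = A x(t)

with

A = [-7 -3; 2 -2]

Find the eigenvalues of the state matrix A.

det(sI - A) = s^2 - (tr A)s + det A, with tr A = (-7) + (-2) = -9 and det A = (-7)·(-2) - (-3)·2 = 14 - (-6) = 20.
So p(s) = det(sI - A) = s^2 + 9s + 20.
Factor s^2 + 9s + 20: two numbers with sum -9 and product 20 are -4 and -5, so s^2 + 9s + 20 = (s + 4)(s + 5).
Hence p(s) = (s + 4) (s + 5), with roots -5, -4.
All eigenvalues have negative real part, so the system is asymptotically stable.

-5, -4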